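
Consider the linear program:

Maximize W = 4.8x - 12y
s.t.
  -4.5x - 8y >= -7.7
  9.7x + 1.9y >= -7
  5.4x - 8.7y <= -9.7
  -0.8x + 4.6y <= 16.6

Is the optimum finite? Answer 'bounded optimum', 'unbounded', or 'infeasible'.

bounded optimum

Corner points and W = 4.8x - 12y:
  (-7063/6905, 10619/6905) → W = -806652/34525
  (-1061/8235, 947/915) → W = -178948/13725
  (-7933/9465, 5629/9465) → W = -176044/15775
The feasible region has finitely many vertices and no improving ray; the maximum is -176044/15775 at (-7933/9465, 5629/9465).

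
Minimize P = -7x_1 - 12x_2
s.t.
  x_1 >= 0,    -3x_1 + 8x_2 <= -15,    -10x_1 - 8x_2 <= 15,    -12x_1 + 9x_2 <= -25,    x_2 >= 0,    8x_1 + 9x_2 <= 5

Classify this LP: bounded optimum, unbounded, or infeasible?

infeasible

The boundaries -3x_1 + 8x_2 = -15 and -12x_1 + 9x_2 = -25 meet at (65/69, -35/23), but that point violates x_2 ≥ 0. Every candidate vertex is excluded by some other constraint, so the feasible region is empty.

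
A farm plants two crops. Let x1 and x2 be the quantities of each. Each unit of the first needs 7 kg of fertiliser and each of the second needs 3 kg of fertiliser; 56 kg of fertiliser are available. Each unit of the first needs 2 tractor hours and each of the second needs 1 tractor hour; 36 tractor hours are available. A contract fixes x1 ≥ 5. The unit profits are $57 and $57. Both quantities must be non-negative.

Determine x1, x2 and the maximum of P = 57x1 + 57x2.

x1 = 5, x2 = 7, maximum P = 684

Vertices and P = 57x1 + 57x2:
  (8, 0) → P = 456
  (5, 0) → P = 285
  (5, 7) → P = 684

The binding constraints are 7x1 + 3x2 = 56 and x1 = 5.
Solving simultaneously gives x1 = 5, x2 = 7.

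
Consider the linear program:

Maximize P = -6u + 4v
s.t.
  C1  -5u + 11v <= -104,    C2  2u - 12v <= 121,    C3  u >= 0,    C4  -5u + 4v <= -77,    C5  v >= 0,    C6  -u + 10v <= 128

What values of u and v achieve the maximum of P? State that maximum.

Feasible corners and P = -6u + 4v:
  (104/5, 0) → P = -624/5
  (816/13, 248/13) → P = -3904/13
  (121/2, 0) → P = -363
  (1373/4, 377/8) → P = -1871

u = 104/5, v = 0, maximum P = -624/5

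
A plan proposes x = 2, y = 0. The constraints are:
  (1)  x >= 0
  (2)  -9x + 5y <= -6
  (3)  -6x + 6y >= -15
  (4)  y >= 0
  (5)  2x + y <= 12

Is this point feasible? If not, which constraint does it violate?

feasible

(1): 2 ≥ 0 ✓
(2): -18 ≤ -6 ✓
(3): -12 ≥ -15 ✓
(4): 0 ≥ 0 ✓
(5): 4 ≤ 12 ✓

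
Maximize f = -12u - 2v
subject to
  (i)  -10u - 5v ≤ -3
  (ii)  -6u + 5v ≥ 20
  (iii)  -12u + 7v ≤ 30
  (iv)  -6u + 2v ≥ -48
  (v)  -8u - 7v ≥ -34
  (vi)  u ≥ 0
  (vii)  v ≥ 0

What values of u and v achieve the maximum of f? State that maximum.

u = 0, v = 4, maximum f = -8

Vertices and f = -12u - 2v:
  (15/41, 182/41) → f = -544/41
  (0, 4) → f = -8
  (1/5, 162/35) → f = -408/35
  (0, 30/7) → f = -60/7

The optimum lies where -6u + 5v = 20 and u = 0.
Solving simultaneously gives u = 0, v = 4.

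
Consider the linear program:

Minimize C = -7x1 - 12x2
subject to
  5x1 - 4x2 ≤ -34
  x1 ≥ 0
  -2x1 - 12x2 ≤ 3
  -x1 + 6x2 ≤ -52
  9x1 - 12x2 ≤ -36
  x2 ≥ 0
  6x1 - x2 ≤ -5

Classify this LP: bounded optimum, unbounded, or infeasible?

infeasible

The boundaries 5x1 - 4x2 = -34 and x1 = 0 meet at (0, 17/2), but that point violates -x1 + 6x2 ≤ -52. Every candidate vertex is excluded by some other constraint, so the feasible region is empty.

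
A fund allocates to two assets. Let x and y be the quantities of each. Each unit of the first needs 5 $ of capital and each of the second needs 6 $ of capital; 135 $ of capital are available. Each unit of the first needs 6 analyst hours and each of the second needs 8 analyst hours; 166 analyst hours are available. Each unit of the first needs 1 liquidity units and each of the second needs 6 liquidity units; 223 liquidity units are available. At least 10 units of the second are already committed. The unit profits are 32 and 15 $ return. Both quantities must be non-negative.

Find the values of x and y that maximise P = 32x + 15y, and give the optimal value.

x = 43/3, y = 10, maximum P = 1826/3

Vertices and P = 32x + 15y:
  (0, 83/4) → P = 1245/4
  (0, 10) → P = 150
  (43/3, 10) → P = 1826/3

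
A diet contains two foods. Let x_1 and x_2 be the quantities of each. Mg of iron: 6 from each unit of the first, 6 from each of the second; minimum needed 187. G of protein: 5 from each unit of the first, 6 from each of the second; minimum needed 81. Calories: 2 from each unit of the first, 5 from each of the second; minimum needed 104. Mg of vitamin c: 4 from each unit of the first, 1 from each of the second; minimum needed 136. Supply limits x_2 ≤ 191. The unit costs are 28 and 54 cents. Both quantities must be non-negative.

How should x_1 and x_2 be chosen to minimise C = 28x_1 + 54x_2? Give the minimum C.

Vertices and C = 28x_1 + 54x_2:
  (0, 136) → C = 7344
  (0, 191) → C = 10314
  (52, 0) → C = 1456
  (32, 8) → C = 1328
The feasible region is unbounded (it extends along (1, 0)), but C strictly increases along every unbounded feasible direction, so there is no improving ray and the minimum is attained at a vertex.

The optimum lies where 2x_1 + 5x_2 = 104 and 4x_1 + x_2 = 136.
Solving simultaneously gives x_1 = 32, x_2 = 8.

x_1 = 32, x_2 = 8, minimum C = 1328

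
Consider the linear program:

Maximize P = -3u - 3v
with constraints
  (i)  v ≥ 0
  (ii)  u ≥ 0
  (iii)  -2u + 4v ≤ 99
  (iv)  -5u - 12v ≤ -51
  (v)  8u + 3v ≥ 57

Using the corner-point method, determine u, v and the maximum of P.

u = 59/9, v = 41/27, maximum P = -218/9

Corner points and P = -3u - 3v:
  (51/5, 0) → P = -153/5
  (0, 99/4) → P = -297/4
  (0, 19) → P = -57
  (59/9, 41/27) → P = -218/9
The feasible region is unbounded (it extends along (2, 1), (1, 0)), but P strictly decreases along every unbounded feasible direction, so there is no improving ray and the maximum is attained at a vertex.

The optimum lies where -5u - 12v = -51 and 8u + 3v = 57.
Solving simultaneously gives u = 59/9, v = 41/27.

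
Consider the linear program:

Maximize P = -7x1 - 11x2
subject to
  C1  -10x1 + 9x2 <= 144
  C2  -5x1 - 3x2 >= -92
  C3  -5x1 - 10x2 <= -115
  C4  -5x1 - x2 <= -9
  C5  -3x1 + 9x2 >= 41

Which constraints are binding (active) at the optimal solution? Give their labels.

C3 and C4

Feasible corners and P = -7x1 - 11x2:
  (132/25, 328/15) → P = -20812/75
  (-63/55, 162/11) → P = -8469/55
  (235/18, 481/54) → P = -5113/27
  (-5/9, 106/9) → P = -377/3
  (25/3, 22/3) → P = -139

The maximum is at (-5/9, 106/9). Substituting into each constraint, equality holds for C3 and C4; the remaining constraints have slack.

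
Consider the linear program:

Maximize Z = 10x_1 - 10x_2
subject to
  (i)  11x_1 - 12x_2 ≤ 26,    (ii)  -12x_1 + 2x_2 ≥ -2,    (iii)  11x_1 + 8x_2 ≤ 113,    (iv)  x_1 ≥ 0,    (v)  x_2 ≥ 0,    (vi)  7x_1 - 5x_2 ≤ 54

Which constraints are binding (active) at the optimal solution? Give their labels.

(ii) and (v)

Feasible corners and Z = 10x_1 - 10x_2:
  (121/59, 667/59) → Z = -5460/59
  (1/6, 0) → Z = 5/3
  (0, 113/8) → Z = -565/4
  (0, 0) → Z = 0

The maximum is at (1/6, 0). Substituting into each constraint, equality holds for (ii) and (v); the remaining constraints have slack.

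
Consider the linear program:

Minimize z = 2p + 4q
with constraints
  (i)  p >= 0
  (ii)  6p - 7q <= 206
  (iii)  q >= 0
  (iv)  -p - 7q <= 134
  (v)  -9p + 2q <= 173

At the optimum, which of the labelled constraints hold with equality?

Corner points and z = 2p + 4q:
  (0, 0) → z = 0
  (0, 173/2) → z = 346
  (103/3, 0) → z = 206/3
The feasible region is unbounded (it extends along (2, 9), (7, 6)), but z strictly increases along every unbounded feasible direction, so there is no improving ray and the minimum is attained at a vertex.

The minimum is at (0, 0). Substituting into each constraint, equality holds for (i) and (iii); the remaining constraints have slack.

(i) and (iii)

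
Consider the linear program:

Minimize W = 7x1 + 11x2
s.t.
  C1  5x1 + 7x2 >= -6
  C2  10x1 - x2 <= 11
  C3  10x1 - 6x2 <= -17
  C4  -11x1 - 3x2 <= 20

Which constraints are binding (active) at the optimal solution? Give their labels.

Extreme points and W = 7x1 + 11x2:
  (-31/20, 1/4) → W = -81/10
  (-61/31, 17/31) → W = -240/31
  (83/50, 28/5) → W = 3661/50
The feasible region is unbounded (it extends along (1, 10), (-3, 11)), but W strictly increases along every unbounded feasible direction, so there is no improving ray and the minimum is attained at a vertex.

The minimum is at (-31/20, 1/4). Substituting into each constraint, equality holds for C1 and C3; the remaining constraints have slack.

C1 and C3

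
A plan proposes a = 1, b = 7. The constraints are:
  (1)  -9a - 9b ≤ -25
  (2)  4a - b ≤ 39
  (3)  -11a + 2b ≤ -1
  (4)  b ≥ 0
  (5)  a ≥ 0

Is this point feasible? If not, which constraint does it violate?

Constraint (3): -11a + 2b = 3, which is not ≤ -1. All other constraints are satisfied.

not feasible — violates (3)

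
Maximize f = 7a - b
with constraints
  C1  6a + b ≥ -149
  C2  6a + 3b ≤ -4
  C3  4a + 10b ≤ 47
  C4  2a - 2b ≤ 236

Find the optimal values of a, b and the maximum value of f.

a = 350/9, b = -712/9, maximum f = 1054/3

Extreme points and f = 7a - b:
  (-1537/56, 439/28) → f = -11637/56
  (-31/7, -857/7) → f = 640/7
  (-181/48, 149/24) → f = -1565/48
  (350/9, -712/9) → f = 1054/3

The optimum lies where 6a + 3b = -4 and 2a - 2b = 236.
Solving simultaneously gives a = 350/9, b = -712/9.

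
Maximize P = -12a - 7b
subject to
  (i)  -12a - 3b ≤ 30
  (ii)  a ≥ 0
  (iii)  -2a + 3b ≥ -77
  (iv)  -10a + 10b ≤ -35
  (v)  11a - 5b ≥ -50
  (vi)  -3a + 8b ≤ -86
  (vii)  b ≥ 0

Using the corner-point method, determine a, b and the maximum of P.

At the optimal vertex, -3a + 8b = -86 and b = 0.
Solving simultaneously gives a = 86/3, b = 0.

a = 86/3, b = 0, maximum P = -344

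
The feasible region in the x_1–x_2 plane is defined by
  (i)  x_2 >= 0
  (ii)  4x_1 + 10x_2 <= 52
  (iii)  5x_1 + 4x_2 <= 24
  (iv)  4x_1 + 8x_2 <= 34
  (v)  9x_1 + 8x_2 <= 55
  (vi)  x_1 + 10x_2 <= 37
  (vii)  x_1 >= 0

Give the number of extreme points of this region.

5

Intersecting each pair of boundary lines and keeping only the points that satisfy every inequality leaves:
  (24/5, 0)
  (0, 0)
  (7/3, 37/12)
  (11/8, 57/16)
  (0, 37/10)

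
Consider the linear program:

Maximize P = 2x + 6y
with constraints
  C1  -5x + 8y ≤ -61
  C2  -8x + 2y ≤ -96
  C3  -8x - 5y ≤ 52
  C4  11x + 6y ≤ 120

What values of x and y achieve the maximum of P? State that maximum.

x = 408/35, y = -48/35, maximum P = 528/35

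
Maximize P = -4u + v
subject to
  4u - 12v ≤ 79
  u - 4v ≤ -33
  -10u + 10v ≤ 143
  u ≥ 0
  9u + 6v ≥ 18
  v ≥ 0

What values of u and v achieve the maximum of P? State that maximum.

u = 0, v = 143/10, maximum P = 143/10

Vertices and P = -4u + v:
  (178, 211/4) → P = -2637/4
  (0, 33/4) → P = 33/4
  (0, 143/10) → P = 143/10
The feasible region is unbounded (it extends along (3, 1), (1, 1)), but P strictly decreases along every unbounded feasible direction, so there is no improving ray and the maximum is attained at a vertex.

The binding constraints are -10u + 10v = 143 and u = 0.
Solving simultaneously gives u = 0, v = 143/10.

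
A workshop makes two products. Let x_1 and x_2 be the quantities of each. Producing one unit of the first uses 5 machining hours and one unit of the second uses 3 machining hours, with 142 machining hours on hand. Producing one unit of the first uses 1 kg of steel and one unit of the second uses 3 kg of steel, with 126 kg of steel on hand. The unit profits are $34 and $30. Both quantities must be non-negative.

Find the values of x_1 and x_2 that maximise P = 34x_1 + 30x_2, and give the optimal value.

Vertices and P = 34x_1 + 30x_2:
  (0, 0) → P = 0
  (0, 42) → P = 1260
  (142/5, 0) → P = 4828/5
  (4, 122/3) → P = 1356

At the optimal vertex, 5x_1 + 3x_2 = 142 and x_1 + 3x_2 = 126.
Solving simultaneously gives x_1 = 4, x_2 = 122/3.

x_1 = 4, x_2 = 122/3, maximum P = 1356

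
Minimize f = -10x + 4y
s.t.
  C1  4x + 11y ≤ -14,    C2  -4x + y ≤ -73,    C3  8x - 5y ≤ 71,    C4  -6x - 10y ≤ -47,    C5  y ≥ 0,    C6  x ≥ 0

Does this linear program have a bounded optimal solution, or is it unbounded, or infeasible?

infeasible

The boundaries -4x + y = -73 and 8x - 5y = 71 meet at (49/2, 25), but that point violates 4x + 11y ≤ -14. Every candidate vertex is excluded by some other constraint, so the feasible region is empty.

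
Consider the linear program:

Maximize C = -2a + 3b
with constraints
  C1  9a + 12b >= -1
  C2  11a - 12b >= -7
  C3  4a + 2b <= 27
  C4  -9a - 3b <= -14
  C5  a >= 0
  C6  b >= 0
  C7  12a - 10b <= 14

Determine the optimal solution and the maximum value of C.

Feasible corners and C = -2a + 3b:
  (31/7, 65/14) → C = 71/14
  (49/47, 217/141) → C = 119/47
  (149/32, 67/16) → C = 13/4
  (13/9, 1/3) → C = -17/9

The binding constraints are 11a - 12b = -7 and 4a + 2b = 27.
Solving simultaneously gives a = 31/7, b = 65/14.

a = 31/7, b = 65/14, maximum C = 71/14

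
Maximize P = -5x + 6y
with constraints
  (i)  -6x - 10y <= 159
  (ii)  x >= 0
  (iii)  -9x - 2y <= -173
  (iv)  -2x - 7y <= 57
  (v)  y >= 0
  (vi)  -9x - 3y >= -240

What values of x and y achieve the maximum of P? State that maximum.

Feasible corners and P = -5x + 6y:
  (173/9, 0) → P = -865/9
  (13/3, 67) → P = 1141/3
  (80/3, 0) → P = -400/3

At the optimal vertex, -9x - 2y = -173 and -9x - 3y = -240.
Solving simultaneously gives x = 13/3, y = 67.

x = 13/3, y = 67, maximum P = 1141/3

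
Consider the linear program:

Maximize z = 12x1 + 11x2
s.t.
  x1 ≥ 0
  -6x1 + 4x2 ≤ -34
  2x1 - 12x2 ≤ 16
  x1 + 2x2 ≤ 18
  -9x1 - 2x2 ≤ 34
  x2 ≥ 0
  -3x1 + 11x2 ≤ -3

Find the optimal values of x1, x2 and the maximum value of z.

Corner points and z = 12x1 + 11x2:
  (17/3, 0) → z = 68
  (181/27, 14/9) → z = 878/9
  (31/2, 5/4) → z = 799/4
  (8, 0) → z = 96
  (12, 3) → z = 177

The binding constraints are 2x1 - 12x2 = 16 and x1 + 2x2 = 18.
Solving simultaneously gives x1 = 31/2, x2 = 5/4.

x1 = 31/2, x2 = 5/4, maximum z = 799/4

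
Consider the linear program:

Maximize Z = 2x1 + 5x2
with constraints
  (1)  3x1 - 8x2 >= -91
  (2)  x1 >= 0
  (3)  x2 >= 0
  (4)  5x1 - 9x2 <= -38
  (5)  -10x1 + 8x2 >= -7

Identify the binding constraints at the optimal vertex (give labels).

Corner points and Z = 2x1 + 5x2:
  (0, 91/8) → Z = 455/8
  (14, 133/8) → Z = 889/8
  (0, 38/9) → Z = 190/9
  (367/50, 83/10) → Z = 2809/50

The maximum is at (14, 133/8). Substituting into each constraint, equality holds for (1) and (5); the remaining constraints have slack.

(1) and (5)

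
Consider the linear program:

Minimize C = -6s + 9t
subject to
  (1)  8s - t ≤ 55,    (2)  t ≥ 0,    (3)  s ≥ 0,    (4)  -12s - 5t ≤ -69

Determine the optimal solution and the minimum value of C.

s = 55/8, t = 0, minimum C = -165/4

The feasible region is unbounded (it extends along (0, 1), (1, 8)), but C strictly increases along every unbounded feasible direction, so there is no improving ray and the minimum is attained at a vertex.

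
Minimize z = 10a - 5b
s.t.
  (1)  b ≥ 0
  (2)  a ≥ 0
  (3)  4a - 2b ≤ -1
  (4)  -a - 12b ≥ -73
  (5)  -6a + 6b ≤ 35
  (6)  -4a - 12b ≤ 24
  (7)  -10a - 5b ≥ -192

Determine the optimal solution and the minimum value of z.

a = 0, b = 35/6, minimum z = -175/6

Vertices and z = 10a - 5b:
  (0, 1/2) → z = -5/2
  (0, 35/6) → z = -175/6
  (67/25, 293/50) → z = -5/2
  (3/13, 473/78) → z = -2185/78

The optimum lies where a = 0 and -6a + 6b = 35.
Solving simultaneously gives a = 0, b = 35/6.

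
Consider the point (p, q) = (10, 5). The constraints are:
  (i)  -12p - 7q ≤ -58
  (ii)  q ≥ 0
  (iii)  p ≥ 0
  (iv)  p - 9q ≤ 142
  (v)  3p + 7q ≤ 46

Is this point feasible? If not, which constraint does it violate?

not feasible — violates (v)

Constraint (v): 3p + 7q = 65, which is not ≤ 46. All other constraints are satisfied.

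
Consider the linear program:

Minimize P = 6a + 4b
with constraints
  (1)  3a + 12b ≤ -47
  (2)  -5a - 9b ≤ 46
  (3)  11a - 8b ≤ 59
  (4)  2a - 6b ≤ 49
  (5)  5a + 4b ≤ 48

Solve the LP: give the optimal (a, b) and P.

Extreme points and P = 6a + 4b:
  (-43/11, -97/33) → P = -1162/33
  (83/39, -347/78) → P = -196/39
  (163/139, -801/139) → P = -2226/139

The binding constraints are 3a + 12b = -47 and -5a - 9b = 46.
Solving simultaneously gives a = -43/11, b = -97/33.

a = -43/11, b = -97/33, minimum P = -1162/33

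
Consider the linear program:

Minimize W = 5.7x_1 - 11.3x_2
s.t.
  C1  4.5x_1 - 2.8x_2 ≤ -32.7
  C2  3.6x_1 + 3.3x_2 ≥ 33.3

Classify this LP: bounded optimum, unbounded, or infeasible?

From the feasible point (-163/277, 2973/277), moving in the direction (2.8, 4.5) keeps every constraint satisfied while W decreases without bound.

unbounded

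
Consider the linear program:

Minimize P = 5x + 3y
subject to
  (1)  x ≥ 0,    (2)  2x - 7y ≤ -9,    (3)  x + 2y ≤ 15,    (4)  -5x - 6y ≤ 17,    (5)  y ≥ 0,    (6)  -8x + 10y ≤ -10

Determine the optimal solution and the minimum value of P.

x = 40/9, y = 23/9, minimum P = 269/9

The binding constraints are 2x - 7y = -9 and -8x + 10y = -10.
Solving simultaneously gives x = 40/9, y = 23/9.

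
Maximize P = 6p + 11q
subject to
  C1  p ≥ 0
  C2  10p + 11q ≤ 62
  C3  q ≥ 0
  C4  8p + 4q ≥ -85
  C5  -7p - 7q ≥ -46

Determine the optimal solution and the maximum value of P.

p = 0, q = 62/11, maximum P = 62

Feasible corners and P = 6p + 11q:
  (0, 62/11) → P = 62
  (0, 0) → P = 0
  (31/5, 0) → P = 186/5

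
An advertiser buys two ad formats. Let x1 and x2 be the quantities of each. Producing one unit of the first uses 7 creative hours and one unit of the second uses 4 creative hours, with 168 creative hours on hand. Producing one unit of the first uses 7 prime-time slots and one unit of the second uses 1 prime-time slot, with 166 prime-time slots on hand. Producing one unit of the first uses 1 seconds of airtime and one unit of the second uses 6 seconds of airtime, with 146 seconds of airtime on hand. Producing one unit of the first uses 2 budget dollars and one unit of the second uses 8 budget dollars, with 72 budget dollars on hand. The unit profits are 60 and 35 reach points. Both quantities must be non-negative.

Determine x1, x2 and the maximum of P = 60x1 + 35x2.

The binding constraints are 7x1 + 4x2 = 168 and 2x1 + 8x2 = 72.
Solving simultaneously gives x1 = 22, x2 = 7/2.

x1 = 22, x2 = 7/2, maximum P = 2885/2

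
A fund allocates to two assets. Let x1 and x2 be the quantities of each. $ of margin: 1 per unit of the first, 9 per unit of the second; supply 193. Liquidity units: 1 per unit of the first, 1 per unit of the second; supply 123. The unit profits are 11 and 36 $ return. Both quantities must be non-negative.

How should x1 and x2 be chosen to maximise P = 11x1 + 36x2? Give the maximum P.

Feasible corners and P = 11x1 + 36x2:
  (0, 0) → P = 0
  (0, 193/9) → P = 772
  (123, 0) → P = 1353
  (457/4, 35/4) → P = 6287/4

x1 = 457/4, x2 = 35/4, maximum P = 6287/4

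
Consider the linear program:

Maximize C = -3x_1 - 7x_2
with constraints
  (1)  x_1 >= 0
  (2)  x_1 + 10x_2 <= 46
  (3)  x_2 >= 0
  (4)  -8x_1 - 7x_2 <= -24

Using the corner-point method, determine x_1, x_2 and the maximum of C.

x_1 = 3, x_2 = 0, maximum C = -9

Corner points and C = -3x_1 - 7x_2:
  (0, 23/5) → C = -161/5
  (0, 24/7) → C = -24
  (46, 0) → C = -138
  (3, 0) → C = -9

At the optimal vertex, x_2 = 0 and -8x_1 - 7x_2 = -24.
Solving simultaneously gives x_1 = 3, x_2 = 0.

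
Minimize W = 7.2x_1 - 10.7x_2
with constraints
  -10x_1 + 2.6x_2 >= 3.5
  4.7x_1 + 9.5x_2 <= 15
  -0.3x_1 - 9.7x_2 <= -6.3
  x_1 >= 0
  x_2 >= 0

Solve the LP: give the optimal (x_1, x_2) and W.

x_1 = 0, x_2 = 30/19, minimum W = -321/19

Corner points and W = 7.2x_1 - 10.7x_2:
  (575/10722, 16645/10722) → W = -347923/21444
  (0, 35/26) → W = -749/52
  (0, 30/19) → W = -321/19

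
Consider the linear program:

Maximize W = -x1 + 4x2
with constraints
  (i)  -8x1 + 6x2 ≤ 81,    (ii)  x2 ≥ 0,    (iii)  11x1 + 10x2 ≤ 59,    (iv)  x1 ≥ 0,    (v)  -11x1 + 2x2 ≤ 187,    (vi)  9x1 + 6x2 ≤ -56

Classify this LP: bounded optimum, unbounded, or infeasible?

infeasible

The boundaries -8x1 + 6x2 = 81 and x2 = 0 meet at (-81/8, 0), but that point violates x1 ≥ 0. Every candidate vertex is excluded by some other constraint, so the feasible region is empty.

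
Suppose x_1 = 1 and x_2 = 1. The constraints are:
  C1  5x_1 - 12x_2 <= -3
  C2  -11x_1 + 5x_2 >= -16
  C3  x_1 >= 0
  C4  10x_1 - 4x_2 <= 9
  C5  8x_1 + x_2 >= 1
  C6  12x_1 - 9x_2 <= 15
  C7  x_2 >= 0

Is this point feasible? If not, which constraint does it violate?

C1: -7 ≤ -3 ✓
C2: -6 ≥ -16 ✓
C3: 1 ≥ 0 ✓
C4: 6 ≤ 9 ✓
C5: 9 ≥ 1 ✓
C6: 3 ≤ 15 ✓
C7: 1 ≥ 0 ✓

feasible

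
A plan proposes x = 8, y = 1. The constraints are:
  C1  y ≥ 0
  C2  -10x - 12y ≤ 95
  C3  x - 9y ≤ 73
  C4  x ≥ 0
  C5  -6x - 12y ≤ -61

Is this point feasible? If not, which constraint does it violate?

Constraint C5: -6x - 12y = -60, which is not ≤ -61. All other constraints are satisfied.

not feasible — violates C5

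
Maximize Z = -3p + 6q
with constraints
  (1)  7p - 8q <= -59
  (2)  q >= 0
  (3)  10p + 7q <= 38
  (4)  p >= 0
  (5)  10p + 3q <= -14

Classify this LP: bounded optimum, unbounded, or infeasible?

The boundaries 7p - 8q = -59 and q = 0 meet at (-59/7, 0), but that point violates p ≥ 0. Every candidate vertex is excluded by some other constraint, so the feasible region is empty.

infeasible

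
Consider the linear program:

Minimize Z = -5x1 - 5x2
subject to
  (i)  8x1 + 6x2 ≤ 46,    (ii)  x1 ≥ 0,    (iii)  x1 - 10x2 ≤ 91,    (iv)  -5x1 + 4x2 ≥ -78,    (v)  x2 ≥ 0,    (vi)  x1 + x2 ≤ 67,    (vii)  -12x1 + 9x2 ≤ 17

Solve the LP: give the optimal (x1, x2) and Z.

Feasible corners and Z = -5x1 - 5x2:
  (23/4, 0) → Z = -115/4
  (13/6, 43/9) → Z = -625/18
  (0, 0) → Z = 0
  (0, 17/9) → Z = -85/9

The binding constraints are 8x1 + 6x2 = 46 and -12x1 + 9x2 = 17.
Solving simultaneously gives x1 = 13/6, x2 = 43/9.

x1 = 13/6, x2 = 43/9, minimum Z = -625/18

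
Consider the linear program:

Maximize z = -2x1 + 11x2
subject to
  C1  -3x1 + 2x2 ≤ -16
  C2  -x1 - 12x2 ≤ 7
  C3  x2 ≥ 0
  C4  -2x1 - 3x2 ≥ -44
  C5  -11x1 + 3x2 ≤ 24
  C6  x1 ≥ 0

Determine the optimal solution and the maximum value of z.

Feasible corners and z = -2x1 + 11x2:
  (16/3, 0) → z = -32/3
  (136/13, 100/13) → z = 828/13
  (22, 0) → z = -44

At the optimal vertex, -3x1 + 2x2 = -16 and -2x1 - 3x2 = -44.
Solving simultaneously gives x1 = 136/13, x2 = 100/13.

x1 = 136/13, x2 = 100/13, maximum z = 828/13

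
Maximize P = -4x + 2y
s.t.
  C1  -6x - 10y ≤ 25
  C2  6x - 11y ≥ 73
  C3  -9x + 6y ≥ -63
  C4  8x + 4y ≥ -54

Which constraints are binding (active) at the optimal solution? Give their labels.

C1 and C2

Feasible corners and P = -4x + 2y:
  (65/18, -14/3) → P = -214/9
  (80/21, -67/14) → P = -521/21
  (85/21, -31/7) → P = -526/21

The maximum is at (65/18, -14/3). Substituting into each constraint, equality holds for C1 and C2; the remaining constraints have slack.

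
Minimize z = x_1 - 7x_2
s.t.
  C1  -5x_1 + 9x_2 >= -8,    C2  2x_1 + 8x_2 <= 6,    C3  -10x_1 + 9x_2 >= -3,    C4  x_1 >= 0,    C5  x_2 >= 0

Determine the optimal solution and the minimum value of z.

x_1 = 0, x_2 = 3/4, minimum z = -21/4

Extreme points and z = x_1 - 7x_2:
  (39/49, 27/49) → z = -150/49
  (0, 3/4) → z = -21/4
  (3/10, 0) → z = 3/10
  (0, 0) → z = 0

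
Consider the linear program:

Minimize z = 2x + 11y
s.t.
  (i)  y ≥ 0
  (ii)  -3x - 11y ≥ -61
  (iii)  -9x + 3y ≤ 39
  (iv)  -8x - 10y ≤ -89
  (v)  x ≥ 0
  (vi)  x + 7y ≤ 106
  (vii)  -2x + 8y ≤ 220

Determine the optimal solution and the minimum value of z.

At the optimal vertex, y = 0 and -8x - 10y = -89.
Solving simultaneously gives x = 89/8, y = 0.

x = 89/8, y = 0, minimum z = 89/4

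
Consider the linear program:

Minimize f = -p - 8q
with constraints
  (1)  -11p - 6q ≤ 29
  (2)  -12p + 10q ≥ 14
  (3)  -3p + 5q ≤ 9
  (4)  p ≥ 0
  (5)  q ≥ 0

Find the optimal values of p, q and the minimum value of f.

p = 2/3, q = 11/5, minimum f = -274/15

Vertices and f = -p - 8q:
  (2/3, 11/5) → f = -274/15
  (0, 7/5) → f = -56/5
  (0, 9/5) → f = -72/5

At the optimal vertex, -12p + 10q = 14 and -3p + 5q = 9.
Solving simultaneously gives p = 2/3, q = 11/5.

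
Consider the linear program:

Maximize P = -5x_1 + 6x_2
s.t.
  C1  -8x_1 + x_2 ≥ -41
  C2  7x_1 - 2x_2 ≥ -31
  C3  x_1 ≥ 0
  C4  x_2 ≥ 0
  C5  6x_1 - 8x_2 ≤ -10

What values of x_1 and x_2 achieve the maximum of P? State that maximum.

x_1 = 113/9, x_2 = 535/9, maximum P = 2645/9

The binding constraints are -8x_1 + x_2 = -41 and 7x_1 - 2x_2 = -31.
Solving simultaneously gives x_1 = 113/9, x_2 = 535/9.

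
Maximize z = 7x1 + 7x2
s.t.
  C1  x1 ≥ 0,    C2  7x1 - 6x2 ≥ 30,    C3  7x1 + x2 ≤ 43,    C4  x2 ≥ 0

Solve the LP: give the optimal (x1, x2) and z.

At the optimal vertex, 7x1 - 6x2 = 30 and 7x1 + x2 = 43.
Solving simultaneously gives x1 = 288/49, x2 = 13/7.

x1 = 288/49, x2 = 13/7, maximum z = 379/7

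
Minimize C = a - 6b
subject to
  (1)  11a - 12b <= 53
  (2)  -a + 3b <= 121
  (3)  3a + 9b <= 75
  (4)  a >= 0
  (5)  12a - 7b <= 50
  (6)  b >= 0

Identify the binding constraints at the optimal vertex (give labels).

Feasible corners and C = a - 6b:
  (0, 25/3) → C = -50
  (325/43, 250/43) → C = -1175/43
  (0, 0) → C = 0
  (25/6, 0) → C = 25/6

The minimum is at (0, 25/3). Substituting into each constraint, equality holds for (3) and (4); the remaining constraints have slack.

(3) and (4)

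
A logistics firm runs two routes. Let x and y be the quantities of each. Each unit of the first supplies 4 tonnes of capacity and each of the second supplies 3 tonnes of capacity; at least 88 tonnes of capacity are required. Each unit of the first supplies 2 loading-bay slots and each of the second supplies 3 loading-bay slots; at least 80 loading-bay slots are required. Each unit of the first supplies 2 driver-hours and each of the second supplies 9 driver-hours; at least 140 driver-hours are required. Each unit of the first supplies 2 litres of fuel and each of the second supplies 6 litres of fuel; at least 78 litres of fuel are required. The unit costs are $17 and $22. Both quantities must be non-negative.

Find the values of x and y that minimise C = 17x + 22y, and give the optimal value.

x = 4, y = 24, minimum C = 596

Corner points and C = 17x + 22y:
  (0, 88/3) → C = 1936/3
  (70, 0) → C = 1190
  (4, 24) → C = 596
  (25, 10) → C = 645
The feasible region is unbounded (it extends along (0, 1), (1, 0)), but C strictly increases along every unbounded feasible direction, so there is no improving ray and the minimum is attained at a vertex.

The optimum lies where 4x + 3y = 88 and 2x + 3y = 80.
Solving simultaneously gives x = 4, y = 24.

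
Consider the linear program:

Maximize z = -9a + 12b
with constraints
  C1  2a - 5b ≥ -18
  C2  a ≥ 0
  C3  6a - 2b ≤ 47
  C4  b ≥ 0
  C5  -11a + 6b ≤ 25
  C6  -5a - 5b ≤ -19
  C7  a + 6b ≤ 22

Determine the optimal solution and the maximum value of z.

a = 4/25, b = 91/25, maximum z = 1056/25

Vertices and z = -9a + 12b:
  (47/6, 0) → z = -141/2
  (163/19, 85/38) → z = -957/19
  (19/5, 0) → z = -171/5
  (4/25, 91/25) → z = 1056/25

At the optimal vertex, -5a - 5b = -19 and a + 6b = 22.
Solving simultaneously gives a = 4/25, b = 91/25.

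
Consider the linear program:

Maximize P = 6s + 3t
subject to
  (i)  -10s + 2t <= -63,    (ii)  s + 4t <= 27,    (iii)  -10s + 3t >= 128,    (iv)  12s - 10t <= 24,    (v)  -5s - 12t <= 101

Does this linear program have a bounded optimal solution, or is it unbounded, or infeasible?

The boundaries -10s + 2t = -63 and -10s + 3t = 128 meet at (89/2, 191), but that point violates s + 4t ≤ 27. Every candidate vertex is excluded by some other constraint, so the feasible region is empty.

infeasible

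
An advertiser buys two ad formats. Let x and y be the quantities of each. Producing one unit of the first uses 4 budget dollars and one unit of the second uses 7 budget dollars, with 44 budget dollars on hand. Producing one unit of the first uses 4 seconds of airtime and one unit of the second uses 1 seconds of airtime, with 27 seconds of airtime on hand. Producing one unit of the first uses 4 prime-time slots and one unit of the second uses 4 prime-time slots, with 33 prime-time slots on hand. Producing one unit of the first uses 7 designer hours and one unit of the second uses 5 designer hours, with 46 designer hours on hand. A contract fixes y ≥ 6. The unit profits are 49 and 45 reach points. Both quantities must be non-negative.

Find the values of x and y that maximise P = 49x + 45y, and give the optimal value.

Extreme points and P = 49x + 45y:
  (0, 44/7) → P = 1980/7
  (0, 6) → P = 270
  (1/2, 6) → P = 589/2

At the optimal vertex, 4x + 7y = 44 and y = 6.
Solving simultaneously gives x = 1/2, y = 6.

x = 1/2, y = 6, maximum P = 589/2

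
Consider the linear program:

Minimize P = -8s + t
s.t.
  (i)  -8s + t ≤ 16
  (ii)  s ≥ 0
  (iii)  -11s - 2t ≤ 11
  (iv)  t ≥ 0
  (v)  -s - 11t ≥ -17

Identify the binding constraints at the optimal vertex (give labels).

(iv) and (v)

Extreme points and P = -8s + t:
  (0, 0) → P = 0
  (0, 17/11) → P = 17/11
  (17, 0) → P = -136

The minimum is at (17, 0). Substituting into each constraint, equality holds for (iv) and (v); the remaining constraints have slack.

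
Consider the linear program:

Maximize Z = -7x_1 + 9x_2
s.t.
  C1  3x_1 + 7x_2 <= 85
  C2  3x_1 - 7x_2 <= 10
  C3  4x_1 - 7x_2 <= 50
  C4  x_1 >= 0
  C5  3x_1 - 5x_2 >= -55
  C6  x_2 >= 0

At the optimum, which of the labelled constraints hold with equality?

Extreme points and Z = -7x_1 + 9x_2:
  (95/6, 75/14) → Z = -1315/21
  (10/9, 35/3) → Z = 875/9
  (10/3, 0) → Z = -70/3
  (0, 11) → Z = 99
  (0, 0) → Z = 0

The maximum is at (0, 11). Substituting into each constraint, equality holds for C4 and C5; the remaining constraints have slack.

C4 and C5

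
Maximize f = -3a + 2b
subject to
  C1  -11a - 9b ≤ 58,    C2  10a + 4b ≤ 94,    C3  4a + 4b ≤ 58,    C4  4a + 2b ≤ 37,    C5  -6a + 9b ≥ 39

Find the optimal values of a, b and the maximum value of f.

a = -377/4, b = 435/4, maximum f = 2001/4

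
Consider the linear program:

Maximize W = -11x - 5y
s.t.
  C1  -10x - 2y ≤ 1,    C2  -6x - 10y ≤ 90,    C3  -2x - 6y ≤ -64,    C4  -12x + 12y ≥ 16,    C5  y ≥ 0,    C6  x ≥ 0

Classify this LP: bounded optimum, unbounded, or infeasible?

Vertices and W = -11x - 5y:
  (7, 25/3) → W = -356/3
  (0, 32/3) → W = -160/3
The feasible region has finitely many vertices and no improving ray; the maximum is -160/3 at (0, 32/3).

bounded optimum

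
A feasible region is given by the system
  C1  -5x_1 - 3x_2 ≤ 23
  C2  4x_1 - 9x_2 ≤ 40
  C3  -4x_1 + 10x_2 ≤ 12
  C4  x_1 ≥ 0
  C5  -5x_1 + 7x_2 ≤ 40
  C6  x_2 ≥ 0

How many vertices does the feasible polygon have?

4

Pairwise boundary intersections that survive every other constraint:
  (127, 52)
  (10, 0)
  (0, 6/5)
  (0, 0)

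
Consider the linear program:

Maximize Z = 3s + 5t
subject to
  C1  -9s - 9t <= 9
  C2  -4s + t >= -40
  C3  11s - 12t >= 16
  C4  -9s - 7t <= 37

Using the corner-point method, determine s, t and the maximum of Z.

s = 464/37, t = 376/37, maximum Z = 3272/37

Feasible corners and Z = 3s + 5t:
  (39/5, -44/5) → Z = -103/5
  (4/23, -27/23) → Z = -123/23
  (464/37, 376/37) → Z = 3272/37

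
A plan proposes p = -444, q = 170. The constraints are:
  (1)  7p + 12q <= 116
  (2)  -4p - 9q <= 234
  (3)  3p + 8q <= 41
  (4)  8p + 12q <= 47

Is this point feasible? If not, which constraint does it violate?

not feasible — violates (2)

Constraint (2): -4p - 9q = 246, which is not ≤ 234. All other constraints are satisfied.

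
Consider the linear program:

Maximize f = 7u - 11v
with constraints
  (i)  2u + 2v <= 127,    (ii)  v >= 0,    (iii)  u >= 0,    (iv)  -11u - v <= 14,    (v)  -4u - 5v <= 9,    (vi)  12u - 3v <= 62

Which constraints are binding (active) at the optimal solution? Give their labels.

Extreme points and f = 7u - 11v:
  (0, 127/2) → f = -1397/2
  (101/6, 140/3) → f = -791/2
  (0, 0) → f = 0
  (31/6, 0) → f = 217/6

The maximum is at (31/6, 0). Substituting into each constraint, equality holds for (ii) and (vi); the remaining constraints have slack.

(ii) and (vi)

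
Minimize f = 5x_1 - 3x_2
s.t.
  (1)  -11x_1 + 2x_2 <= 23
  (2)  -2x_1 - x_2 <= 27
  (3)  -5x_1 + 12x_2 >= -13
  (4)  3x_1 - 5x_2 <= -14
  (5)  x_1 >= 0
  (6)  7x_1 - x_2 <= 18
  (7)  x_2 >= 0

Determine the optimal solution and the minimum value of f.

Corner points and f = 5x_1 - 3x_2:
  (0, 23/2) → f = -69/2
  (59/3, 359/3) → f = -782/3
  (0, 14/5) → f = -42/5
  (13/4, 19/4) → f = 2

At the optimal vertex, -11x_1 + 2x_2 = 23 and 7x_1 - x_2 = 18.
Solving simultaneously gives x_1 = 59/3, x_2 = 359/3.

x_1 = 59/3, x_2 = 359/3, minimum f = -782/3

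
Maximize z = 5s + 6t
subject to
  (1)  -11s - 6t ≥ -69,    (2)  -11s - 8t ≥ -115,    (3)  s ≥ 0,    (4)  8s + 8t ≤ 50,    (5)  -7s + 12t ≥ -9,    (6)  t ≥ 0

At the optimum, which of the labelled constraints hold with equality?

Extreme points and z = 5s + 6t:
  (0, 25/4) → z = 75/2
  (0, 0) → z = 0
  (84/19, 139/76) → z = 1257/38
  (9/7, 0) → z = 45/7

The maximum is at (0, 25/4). Substituting into each constraint, equality holds for (3) and (4); the remaining constraints have slack.

(3) and (4)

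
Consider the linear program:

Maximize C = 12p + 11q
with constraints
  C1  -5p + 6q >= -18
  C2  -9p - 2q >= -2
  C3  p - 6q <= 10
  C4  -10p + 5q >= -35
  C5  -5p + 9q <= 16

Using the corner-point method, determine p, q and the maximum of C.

p = -2/13, q = 22/13, maximum C = 218/13

Corner points and C = 12p + 11q:
  (4/7, -11/7) → C = -73/7
  (-2/13, 22/13) → C = 218/13
  (-62/7, -22/7) → C = -986/7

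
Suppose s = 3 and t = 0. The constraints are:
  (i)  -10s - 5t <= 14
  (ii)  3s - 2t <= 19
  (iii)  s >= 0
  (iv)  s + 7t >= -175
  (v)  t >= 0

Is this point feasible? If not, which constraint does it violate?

(i): -30 ≤ 14 ✓
(ii): 9 ≤ 19 ✓
(iii): 3 ≥ 0 ✓
(iv): 3 ≥ -175 ✓
(v): 0 ≥ 0 ✓

feasible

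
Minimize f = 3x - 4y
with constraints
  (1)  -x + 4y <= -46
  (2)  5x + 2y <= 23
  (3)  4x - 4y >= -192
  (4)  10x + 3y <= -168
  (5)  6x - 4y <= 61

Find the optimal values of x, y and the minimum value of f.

x = -238/3, y = -94/3, minimum f = -338/3

Extreme points and f = 3x - 4y:
  (-238/3, -94/3) → f = -338/3
  (-534/43, -628/43) → f = 910/43
  (-489/58, -809/29) → f = 5005/58
The feasible region is unbounded (it extends along (-2, -3), (-1, -1)), but f strictly increases along every unbounded feasible direction, so there is no improving ray and the minimum is attained at a vertex.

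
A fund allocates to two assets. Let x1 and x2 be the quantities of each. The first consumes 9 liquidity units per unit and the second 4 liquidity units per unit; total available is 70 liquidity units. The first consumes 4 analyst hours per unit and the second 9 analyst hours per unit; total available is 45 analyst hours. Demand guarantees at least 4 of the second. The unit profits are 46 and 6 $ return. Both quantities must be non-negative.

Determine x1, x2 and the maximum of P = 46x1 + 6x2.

x1 = 9/4, x2 = 4, maximum P = 255/2

Extreme points and P = 46x1 + 6x2:
  (0, 5) → P = 30
  (0, 4) → P = 24
  (9/4, 4) → P = 255/2

The binding constraints are 4x1 + 9x2 = 45 and x2 = 4.
Solving simultaneously gives x1 = 9/4, x2 = 4.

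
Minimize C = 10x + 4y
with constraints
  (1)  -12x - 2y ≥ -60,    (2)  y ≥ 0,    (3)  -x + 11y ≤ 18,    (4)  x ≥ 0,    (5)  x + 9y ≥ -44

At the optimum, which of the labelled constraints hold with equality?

Extreme points and C = 10x + 4y:
  (5, 0) → C = 50
  (312/67, 138/67) → C = 3672/67
  (0, 0) → C = 0
  (0, 18/11) → C = 72/11

The minimum is at (0, 0). Substituting into each constraint, equality holds for (2) and (4); the remaining constraints have slack.

(2) and (4)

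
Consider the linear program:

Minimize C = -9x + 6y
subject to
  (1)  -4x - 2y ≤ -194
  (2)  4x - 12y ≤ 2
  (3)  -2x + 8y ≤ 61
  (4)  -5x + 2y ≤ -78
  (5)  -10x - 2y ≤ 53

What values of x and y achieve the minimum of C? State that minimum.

x = 187/2, y = 31, minimum C = -1311/2

Extreme points and C = -9x + 6y:
  (583/14, 96/7) → C = -585/2
  (715/18, 158/9) → C = -1513/6
  (187/2, 31) → C = -1311/2

The optimum lies where 4x - 12y = 2 and -2x + 8y = 61.
Solving simultaneously gives x = 187/2, y = 31.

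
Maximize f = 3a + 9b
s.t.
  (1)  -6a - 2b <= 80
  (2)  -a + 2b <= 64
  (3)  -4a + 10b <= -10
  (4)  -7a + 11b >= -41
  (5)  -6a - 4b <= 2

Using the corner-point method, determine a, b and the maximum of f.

a = 150/13, b = 47/13, maximum f = 873/13

At the optimal vertex, -4a + 10b = -10 and -7a + 11b = -41.
Solving simultaneously gives a = 150/13, b = 47/13.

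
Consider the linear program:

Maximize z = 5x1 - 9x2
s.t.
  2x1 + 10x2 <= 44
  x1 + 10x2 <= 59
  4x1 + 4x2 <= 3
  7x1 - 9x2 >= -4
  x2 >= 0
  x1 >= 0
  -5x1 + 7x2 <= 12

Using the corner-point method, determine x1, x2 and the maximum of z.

Feasible corners and z = 5x1 - 9x2:
  (11/64, 37/64) → z = -139/32
  (3/4, 0) → z = 15/4
  (0, 4/9) → z = -4
  (0, 0) → z = 0

The optimum lies where 4x1 + 4x2 = 3 and x2 = 0.
Solving simultaneously gives x1 = 3/4, x2 = 0.

x1 = 3/4, x2 = 0, maximum z = 15/4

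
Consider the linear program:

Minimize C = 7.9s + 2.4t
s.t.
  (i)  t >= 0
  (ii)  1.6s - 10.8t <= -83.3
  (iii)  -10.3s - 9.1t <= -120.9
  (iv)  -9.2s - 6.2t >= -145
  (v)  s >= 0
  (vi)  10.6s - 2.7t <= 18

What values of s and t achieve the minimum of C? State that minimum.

s = 0, t = 93/7, minimum C = 1116/35

Extreme points and C = 7.9s + 2.4t:
  (0, 93/7) → C = 1116/35
  (49023/12427, 109614/12427) → C = 6503553/124270
  (0, 725/31) → C = 1740/31
  (25155/4528, 34285/2264) → C = 726585/9056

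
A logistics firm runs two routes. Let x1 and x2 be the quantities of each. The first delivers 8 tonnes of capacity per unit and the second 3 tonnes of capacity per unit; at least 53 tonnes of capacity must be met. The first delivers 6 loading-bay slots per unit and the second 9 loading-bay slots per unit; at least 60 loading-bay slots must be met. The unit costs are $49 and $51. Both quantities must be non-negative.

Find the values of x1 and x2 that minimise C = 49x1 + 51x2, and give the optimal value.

x1 = 11/2, x2 = 3, minimum C = 845/2

Corner points and C = 49x1 + 51x2:
  (0, 53/3) → C = 901
  (10, 0) → C = 490
  (11/2, 3) → C = 845/2
The feasible region is unbounded (it extends along (0, 1), (1, 0)), but C strictly increases along every unbounded feasible direction, so there is no improving ray and the minimum is attained at a vertex.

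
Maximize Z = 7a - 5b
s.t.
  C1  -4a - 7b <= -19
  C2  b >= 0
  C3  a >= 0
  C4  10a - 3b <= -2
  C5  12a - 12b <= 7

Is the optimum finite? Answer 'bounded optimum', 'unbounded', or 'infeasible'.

Feasible corners and Z = 7a - 5b:
  (0, 19/7) → Z = -95/7
  (43/82, 99/41) → Z = -689/82
The feasible region has finitely many vertices and no improving ray; the maximum is -689/82 at (43/82, 99/41).

bounded optimum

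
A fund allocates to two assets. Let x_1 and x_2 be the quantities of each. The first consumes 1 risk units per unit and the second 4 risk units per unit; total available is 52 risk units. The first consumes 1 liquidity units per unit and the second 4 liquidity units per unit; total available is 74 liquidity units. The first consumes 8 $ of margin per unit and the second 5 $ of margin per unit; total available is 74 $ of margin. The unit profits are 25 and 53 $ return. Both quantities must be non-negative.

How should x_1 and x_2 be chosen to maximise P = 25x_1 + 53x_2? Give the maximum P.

x_1 = 4/3, x_2 = 38/3, maximum P = 2114/3

Feasible corners and P = 25x_1 + 53x_2:
  (0, 0) → P = 0
  (0, 13) → P = 689
  (37/4, 0) → P = 925/4
  (4/3, 38/3) → P = 2114/3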